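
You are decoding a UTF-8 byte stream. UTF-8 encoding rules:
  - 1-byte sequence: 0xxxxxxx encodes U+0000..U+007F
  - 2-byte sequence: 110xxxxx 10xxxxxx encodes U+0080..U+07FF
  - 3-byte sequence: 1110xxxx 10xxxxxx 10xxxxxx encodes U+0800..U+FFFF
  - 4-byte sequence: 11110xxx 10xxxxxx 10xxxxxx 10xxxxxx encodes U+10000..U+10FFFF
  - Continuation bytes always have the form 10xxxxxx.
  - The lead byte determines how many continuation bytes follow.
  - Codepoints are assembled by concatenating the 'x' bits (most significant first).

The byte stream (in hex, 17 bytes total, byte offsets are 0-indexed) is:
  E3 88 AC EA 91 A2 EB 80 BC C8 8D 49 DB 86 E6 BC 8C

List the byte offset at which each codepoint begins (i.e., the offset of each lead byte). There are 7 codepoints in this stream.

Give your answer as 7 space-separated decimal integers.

Answer: 0 3 6 9 11 12 14

Derivation:
Byte[0]=E3: 3-byte lead, need 2 cont bytes. acc=0x3
Byte[1]=88: continuation. acc=(acc<<6)|0x08=0xC8
Byte[2]=AC: continuation. acc=(acc<<6)|0x2C=0x322C
Completed: cp=U+322C (starts at byte 0)
Byte[3]=EA: 3-byte lead, need 2 cont bytes. acc=0xA
Byte[4]=91: continuation. acc=(acc<<6)|0x11=0x291
Byte[5]=A2: continuation. acc=(acc<<6)|0x22=0xA462
Completed: cp=U+A462 (starts at byte 3)
Byte[6]=EB: 3-byte lead, need 2 cont bytes. acc=0xB
Byte[7]=80: continuation. acc=(acc<<6)|0x00=0x2C0
Byte[8]=BC: continuation. acc=(acc<<6)|0x3C=0xB03C
Completed: cp=U+B03C (starts at byte 6)
Byte[9]=C8: 2-byte lead, need 1 cont bytes. acc=0x8
Byte[10]=8D: continuation. acc=(acc<<6)|0x0D=0x20D
Completed: cp=U+020D (starts at byte 9)
Byte[11]=49: 1-byte ASCII. cp=U+0049
Byte[12]=DB: 2-byte lead, need 1 cont bytes. acc=0x1B
Byte[13]=86: continuation. acc=(acc<<6)|0x06=0x6C6
Completed: cp=U+06C6 (starts at byte 12)
Byte[14]=E6: 3-byte lead, need 2 cont bytes. acc=0x6
Byte[15]=BC: continuation. acc=(acc<<6)|0x3C=0x1BC
Byte[16]=8C: continuation. acc=(acc<<6)|0x0C=0x6F0C
Completed: cp=U+6F0C (starts at byte 14)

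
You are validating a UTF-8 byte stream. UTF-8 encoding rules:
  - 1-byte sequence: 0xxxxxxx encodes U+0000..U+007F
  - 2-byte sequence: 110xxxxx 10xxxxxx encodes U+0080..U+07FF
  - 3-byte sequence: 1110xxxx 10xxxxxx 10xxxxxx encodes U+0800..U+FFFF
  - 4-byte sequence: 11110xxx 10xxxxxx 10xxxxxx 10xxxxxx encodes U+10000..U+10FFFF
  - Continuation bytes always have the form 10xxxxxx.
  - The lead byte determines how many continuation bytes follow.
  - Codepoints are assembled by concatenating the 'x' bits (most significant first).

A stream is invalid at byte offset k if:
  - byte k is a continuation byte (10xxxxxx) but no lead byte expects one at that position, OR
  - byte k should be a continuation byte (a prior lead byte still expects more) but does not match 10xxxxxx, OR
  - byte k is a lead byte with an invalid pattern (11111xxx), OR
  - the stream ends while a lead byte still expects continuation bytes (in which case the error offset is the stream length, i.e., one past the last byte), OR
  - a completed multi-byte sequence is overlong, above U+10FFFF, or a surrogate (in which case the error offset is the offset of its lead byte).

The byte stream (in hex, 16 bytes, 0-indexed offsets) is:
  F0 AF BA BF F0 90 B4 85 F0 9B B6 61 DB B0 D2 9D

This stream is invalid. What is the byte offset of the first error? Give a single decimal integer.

Answer: 11

Derivation:
Byte[0]=F0: 4-byte lead, need 3 cont bytes. acc=0x0
Byte[1]=AF: continuation. acc=(acc<<6)|0x2F=0x2F
Byte[2]=BA: continuation. acc=(acc<<6)|0x3A=0xBFA
Byte[3]=BF: continuation. acc=(acc<<6)|0x3F=0x2FEBF
Completed: cp=U+2FEBF (starts at byte 0)
Byte[4]=F0: 4-byte lead, need 3 cont bytes. acc=0x0
Byte[5]=90: continuation. acc=(acc<<6)|0x10=0x10
Byte[6]=B4: continuation. acc=(acc<<6)|0x34=0x434
Byte[7]=85: continuation. acc=(acc<<6)|0x05=0x10D05
Completed: cp=U+10D05 (starts at byte 4)
Byte[8]=F0: 4-byte lead, need 3 cont bytes. acc=0x0
Byte[9]=9B: continuation. acc=(acc<<6)|0x1B=0x1B
Byte[10]=B6: continuation. acc=(acc<<6)|0x36=0x6F6
Byte[11]=61: expected 10xxxxxx continuation. INVALID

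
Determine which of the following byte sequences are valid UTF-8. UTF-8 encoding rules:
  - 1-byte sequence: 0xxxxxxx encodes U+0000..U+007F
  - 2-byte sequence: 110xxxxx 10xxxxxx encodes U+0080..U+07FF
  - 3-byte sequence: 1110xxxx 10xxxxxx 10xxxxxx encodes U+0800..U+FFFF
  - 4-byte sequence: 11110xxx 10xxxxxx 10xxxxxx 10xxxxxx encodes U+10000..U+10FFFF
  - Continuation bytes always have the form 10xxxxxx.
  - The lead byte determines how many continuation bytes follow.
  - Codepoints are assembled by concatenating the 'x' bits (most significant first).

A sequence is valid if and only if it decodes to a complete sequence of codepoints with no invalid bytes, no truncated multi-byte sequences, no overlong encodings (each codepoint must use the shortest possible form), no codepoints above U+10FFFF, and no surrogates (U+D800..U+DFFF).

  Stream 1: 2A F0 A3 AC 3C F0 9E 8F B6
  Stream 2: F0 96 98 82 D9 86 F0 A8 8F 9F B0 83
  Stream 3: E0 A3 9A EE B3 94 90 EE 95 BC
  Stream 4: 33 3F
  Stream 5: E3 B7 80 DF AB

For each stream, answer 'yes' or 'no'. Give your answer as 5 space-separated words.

Stream 1: error at byte offset 4. INVALID
Stream 2: error at byte offset 10. INVALID
Stream 3: error at byte offset 6. INVALID
Stream 4: decodes cleanly. VALID
Stream 5: decodes cleanly. VALID

Answer: no no no yes yes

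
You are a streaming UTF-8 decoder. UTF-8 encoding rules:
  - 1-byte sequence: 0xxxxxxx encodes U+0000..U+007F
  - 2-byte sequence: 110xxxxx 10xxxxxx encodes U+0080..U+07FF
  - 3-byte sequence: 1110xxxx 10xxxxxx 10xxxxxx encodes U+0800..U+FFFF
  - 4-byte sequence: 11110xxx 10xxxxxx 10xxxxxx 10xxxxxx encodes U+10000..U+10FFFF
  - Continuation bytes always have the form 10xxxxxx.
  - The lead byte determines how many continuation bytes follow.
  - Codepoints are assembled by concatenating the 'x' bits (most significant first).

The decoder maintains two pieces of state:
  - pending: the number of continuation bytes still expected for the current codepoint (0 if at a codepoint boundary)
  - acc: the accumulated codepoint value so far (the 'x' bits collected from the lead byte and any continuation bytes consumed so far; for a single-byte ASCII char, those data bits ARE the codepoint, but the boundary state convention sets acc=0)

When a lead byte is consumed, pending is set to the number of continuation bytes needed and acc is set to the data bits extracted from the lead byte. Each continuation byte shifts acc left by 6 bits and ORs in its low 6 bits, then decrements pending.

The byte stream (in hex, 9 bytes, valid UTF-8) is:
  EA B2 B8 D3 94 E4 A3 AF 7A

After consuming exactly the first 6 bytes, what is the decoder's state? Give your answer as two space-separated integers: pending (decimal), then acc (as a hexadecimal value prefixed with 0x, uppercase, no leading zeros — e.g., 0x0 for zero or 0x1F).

Answer: 2 0x4

Derivation:
Byte[0]=EA: 3-byte lead. pending=2, acc=0xA
Byte[1]=B2: continuation. acc=(acc<<6)|0x32=0x2B2, pending=1
Byte[2]=B8: continuation. acc=(acc<<6)|0x38=0xACB8, pending=0
Byte[3]=D3: 2-byte lead. pending=1, acc=0x13
Byte[4]=94: continuation. acc=(acc<<6)|0x14=0x4D4, pending=0
Byte[5]=E4: 3-byte lead. pending=2, acc=0x4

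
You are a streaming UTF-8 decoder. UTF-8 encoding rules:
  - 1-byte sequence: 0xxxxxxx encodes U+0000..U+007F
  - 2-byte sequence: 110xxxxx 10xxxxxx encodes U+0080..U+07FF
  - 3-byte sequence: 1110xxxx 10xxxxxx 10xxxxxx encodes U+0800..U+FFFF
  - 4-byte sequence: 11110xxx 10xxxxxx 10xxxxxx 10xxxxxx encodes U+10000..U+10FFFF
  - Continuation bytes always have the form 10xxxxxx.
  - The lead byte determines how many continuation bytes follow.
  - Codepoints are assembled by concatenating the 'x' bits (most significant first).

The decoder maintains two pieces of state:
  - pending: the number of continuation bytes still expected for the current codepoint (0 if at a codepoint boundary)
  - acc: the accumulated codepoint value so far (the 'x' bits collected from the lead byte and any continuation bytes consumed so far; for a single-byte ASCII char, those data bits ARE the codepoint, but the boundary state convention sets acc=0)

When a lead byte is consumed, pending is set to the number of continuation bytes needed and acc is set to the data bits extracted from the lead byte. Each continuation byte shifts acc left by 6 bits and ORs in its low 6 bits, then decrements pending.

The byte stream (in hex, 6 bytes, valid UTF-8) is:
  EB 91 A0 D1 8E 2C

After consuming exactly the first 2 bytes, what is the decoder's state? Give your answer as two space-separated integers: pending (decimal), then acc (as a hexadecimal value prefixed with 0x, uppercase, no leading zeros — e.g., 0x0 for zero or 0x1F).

Byte[0]=EB: 3-byte lead. pending=2, acc=0xB
Byte[1]=91: continuation. acc=(acc<<6)|0x11=0x2D1, pending=1

Answer: 1 0x2D1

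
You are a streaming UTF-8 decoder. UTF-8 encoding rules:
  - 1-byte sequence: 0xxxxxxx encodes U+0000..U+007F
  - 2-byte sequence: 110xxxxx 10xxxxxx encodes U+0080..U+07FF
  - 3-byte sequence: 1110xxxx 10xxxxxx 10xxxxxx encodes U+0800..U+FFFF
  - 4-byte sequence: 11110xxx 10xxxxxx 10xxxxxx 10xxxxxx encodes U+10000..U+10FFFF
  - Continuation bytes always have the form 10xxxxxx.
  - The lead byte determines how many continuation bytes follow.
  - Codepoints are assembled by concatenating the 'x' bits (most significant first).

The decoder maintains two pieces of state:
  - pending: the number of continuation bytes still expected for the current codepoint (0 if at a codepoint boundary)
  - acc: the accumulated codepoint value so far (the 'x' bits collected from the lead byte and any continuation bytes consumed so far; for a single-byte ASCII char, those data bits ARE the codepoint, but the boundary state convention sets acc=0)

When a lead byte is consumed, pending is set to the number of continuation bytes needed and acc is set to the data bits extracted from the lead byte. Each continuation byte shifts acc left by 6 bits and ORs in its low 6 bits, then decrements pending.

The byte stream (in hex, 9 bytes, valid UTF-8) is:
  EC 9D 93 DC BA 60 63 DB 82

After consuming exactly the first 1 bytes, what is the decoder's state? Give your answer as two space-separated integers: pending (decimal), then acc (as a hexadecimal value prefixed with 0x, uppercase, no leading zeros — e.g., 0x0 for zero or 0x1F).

Answer: 2 0xC

Derivation:
Byte[0]=EC: 3-byte lead. pending=2, acc=0xC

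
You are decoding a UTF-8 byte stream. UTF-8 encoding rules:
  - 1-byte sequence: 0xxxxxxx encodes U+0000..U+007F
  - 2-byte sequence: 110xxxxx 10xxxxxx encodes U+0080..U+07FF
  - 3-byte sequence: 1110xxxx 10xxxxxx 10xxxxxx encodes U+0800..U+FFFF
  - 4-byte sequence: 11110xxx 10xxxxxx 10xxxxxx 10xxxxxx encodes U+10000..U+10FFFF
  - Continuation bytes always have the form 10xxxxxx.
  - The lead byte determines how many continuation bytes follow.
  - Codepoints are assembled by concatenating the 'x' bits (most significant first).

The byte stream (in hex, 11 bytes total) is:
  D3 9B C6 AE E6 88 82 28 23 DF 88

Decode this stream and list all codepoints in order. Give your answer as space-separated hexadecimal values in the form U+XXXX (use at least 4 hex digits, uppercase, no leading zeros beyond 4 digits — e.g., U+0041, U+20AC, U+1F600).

Byte[0]=D3: 2-byte lead, need 1 cont bytes. acc=0x13
Byte[1]=9B: continuation. acc=(acc<<6)|0x1B=0x4DB
Completed: cp=U+04DB (starts at byte 0)
Byte[2]=C6: 2-byte lead, need 1 cont bytes. acc=0x6
Byte[3]=AE: continuation. acc=(acc<<6)|0x2E=0x1AE
Completed: cp=U+01AE (starts at byte 2)
Byte[4]=E6: 3-byte lead, need 2 cont bytes. acc=0x6
Byte[5]=88: continuation. acc=(acc<<6)|0x08=0x188
Byte[6]=82: continuation. acc=(acc<<6)|0x02=0x6202
Completed: cp=U+6202 (starts at byte 4)
Byte[7]=28: 1-byte ASCII. cp=U+0028
Byte[8]=23: 1-byte ASCII. cp=U+0023
Byte[9]=DF: 2-byte lead, need 1 cont bytes. acc=0x1F
Byte[10]=88: continuation. acc=(acc<<6)|0x08=0x7C8
Completed: cp=U+07C8 (starts at byte 9)

Answer: U+04DB U+01AE U+6202 U+0028 U+0023 U+07C8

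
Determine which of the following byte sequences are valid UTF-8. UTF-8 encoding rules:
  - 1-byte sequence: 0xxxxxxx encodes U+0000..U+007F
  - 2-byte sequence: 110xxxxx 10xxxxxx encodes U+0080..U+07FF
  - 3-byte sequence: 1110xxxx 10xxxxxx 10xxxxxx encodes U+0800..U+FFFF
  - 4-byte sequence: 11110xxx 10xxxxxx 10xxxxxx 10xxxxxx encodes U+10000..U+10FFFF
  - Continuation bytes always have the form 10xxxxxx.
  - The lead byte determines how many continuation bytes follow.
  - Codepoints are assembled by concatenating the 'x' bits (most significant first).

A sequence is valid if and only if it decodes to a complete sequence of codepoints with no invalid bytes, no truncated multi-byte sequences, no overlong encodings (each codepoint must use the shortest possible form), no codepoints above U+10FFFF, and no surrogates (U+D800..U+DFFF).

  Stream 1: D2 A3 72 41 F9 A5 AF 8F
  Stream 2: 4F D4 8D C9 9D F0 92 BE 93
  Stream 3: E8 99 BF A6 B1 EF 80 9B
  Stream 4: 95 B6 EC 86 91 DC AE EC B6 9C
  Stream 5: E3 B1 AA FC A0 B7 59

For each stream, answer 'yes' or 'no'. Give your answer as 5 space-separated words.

Stream 1: error at byte offset 4. INVALID
Stream 2: decodes cleanly. VALID
Stream 3: error at byte offset 3. INVALID
Stream 4: error at byte offset 0. INVALID
Stream 5: error at byte offset 3. INVALID

Answer: no yes no no no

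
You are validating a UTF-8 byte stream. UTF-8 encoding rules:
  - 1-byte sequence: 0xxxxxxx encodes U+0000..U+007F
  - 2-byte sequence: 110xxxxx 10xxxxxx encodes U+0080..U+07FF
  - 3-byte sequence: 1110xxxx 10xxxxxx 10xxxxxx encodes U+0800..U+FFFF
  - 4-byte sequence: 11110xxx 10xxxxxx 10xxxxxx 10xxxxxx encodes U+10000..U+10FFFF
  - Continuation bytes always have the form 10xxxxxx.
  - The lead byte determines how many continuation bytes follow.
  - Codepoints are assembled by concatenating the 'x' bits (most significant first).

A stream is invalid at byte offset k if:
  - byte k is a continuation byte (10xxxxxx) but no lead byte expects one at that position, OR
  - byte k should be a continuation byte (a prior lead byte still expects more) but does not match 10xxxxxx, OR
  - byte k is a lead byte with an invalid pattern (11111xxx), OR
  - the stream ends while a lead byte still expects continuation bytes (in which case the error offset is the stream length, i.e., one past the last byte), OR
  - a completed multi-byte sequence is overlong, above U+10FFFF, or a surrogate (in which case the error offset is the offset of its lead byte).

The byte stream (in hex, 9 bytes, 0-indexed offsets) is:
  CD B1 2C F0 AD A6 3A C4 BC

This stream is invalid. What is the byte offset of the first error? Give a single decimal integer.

Answer: 6

Derivation:
Byte[0]=CD: 2-byte lead, need 1 cont bytes. acc=0xD
Byte[1]=B1: continuation. acc=(acc<<6)|0x31=0x371
Completed: cp=U+0371 (starts at byte 0)
Byte[2]=2C: 1-byte ASCII. cp=U+002C
Byte[3]=F0: 4-byte lead, need 3 cont bytes. acc=0x0
Byte[4]=AD: continuation. acc=(acc<<6)|0x2D=0x2D
Byte[5]=A6: continuation. acc=(acc<<6)|0x26=0xB66
Byte[6]=3A: expected 10xxxxxx continuation. INVALID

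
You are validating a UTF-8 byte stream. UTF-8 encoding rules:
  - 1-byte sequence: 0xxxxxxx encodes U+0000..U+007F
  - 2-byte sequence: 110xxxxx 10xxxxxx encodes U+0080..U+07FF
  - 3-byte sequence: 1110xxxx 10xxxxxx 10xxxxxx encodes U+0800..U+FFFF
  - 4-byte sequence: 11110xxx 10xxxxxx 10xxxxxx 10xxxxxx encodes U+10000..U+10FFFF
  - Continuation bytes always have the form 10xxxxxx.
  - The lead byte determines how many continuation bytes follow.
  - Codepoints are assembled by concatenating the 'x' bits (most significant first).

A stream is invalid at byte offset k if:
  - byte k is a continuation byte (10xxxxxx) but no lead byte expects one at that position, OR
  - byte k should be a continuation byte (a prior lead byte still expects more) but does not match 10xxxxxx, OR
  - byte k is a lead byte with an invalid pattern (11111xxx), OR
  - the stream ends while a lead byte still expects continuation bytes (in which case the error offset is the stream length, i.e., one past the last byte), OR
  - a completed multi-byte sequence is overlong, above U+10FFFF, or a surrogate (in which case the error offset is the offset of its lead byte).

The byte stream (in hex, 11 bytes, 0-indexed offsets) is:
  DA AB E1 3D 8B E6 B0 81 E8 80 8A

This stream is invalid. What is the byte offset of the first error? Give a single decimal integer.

Byte[0]=DA: 2-byte lead, need 1 cont bytes. acc=0x1A
Byte[1]=AB: continuation. acc=(acc<<6)|0x2B=0x6AB
Completed: cp=U+06AB (starts at byte 0)
Byte[2]=E1: 3-byte lead, need 2 cont bytes. acc=0x1
Byte[3]=3D: expected 10xxxxxx continuation. INVALID

Answer: 3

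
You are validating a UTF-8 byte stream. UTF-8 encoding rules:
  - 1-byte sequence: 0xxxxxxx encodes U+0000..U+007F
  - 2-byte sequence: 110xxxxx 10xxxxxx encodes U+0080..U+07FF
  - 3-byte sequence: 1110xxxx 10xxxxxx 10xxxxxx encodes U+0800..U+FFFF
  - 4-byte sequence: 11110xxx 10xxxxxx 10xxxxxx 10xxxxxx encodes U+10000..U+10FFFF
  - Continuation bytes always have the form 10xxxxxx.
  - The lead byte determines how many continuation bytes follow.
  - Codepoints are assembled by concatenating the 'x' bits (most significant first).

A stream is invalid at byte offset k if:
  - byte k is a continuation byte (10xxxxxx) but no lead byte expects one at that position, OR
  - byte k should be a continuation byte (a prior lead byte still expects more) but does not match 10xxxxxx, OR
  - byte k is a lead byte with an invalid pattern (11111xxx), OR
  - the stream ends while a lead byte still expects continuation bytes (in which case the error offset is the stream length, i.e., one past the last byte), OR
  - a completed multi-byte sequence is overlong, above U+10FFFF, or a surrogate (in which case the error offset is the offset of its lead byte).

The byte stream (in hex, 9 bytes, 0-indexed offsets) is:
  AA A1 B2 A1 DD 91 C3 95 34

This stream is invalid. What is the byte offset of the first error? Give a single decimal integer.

Byte[0]=AA: INVALID lead byte (not 0xxx/110x/1110/11110)

Answer: 0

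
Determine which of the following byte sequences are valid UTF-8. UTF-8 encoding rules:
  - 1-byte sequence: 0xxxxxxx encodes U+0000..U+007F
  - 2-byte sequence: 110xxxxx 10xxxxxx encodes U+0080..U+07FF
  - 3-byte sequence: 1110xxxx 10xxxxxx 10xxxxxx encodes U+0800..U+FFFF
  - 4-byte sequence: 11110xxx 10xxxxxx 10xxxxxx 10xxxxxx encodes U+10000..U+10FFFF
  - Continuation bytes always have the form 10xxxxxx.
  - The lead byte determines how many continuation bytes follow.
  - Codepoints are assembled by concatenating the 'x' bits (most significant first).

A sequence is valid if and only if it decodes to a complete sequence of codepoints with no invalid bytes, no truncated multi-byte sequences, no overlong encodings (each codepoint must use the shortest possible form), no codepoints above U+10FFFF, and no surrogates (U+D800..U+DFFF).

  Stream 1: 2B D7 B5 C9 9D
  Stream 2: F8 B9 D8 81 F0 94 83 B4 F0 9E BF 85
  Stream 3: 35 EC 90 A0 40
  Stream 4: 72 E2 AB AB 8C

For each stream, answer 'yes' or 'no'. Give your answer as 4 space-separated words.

Stream 1: decodes cleanly. VALID
Stream 2: error at byte offset 0. INVALID
Stream 3: decodes cleanly. VALID
Stream 4: error at byte offset 4. INVALID

Answer: yes no yes no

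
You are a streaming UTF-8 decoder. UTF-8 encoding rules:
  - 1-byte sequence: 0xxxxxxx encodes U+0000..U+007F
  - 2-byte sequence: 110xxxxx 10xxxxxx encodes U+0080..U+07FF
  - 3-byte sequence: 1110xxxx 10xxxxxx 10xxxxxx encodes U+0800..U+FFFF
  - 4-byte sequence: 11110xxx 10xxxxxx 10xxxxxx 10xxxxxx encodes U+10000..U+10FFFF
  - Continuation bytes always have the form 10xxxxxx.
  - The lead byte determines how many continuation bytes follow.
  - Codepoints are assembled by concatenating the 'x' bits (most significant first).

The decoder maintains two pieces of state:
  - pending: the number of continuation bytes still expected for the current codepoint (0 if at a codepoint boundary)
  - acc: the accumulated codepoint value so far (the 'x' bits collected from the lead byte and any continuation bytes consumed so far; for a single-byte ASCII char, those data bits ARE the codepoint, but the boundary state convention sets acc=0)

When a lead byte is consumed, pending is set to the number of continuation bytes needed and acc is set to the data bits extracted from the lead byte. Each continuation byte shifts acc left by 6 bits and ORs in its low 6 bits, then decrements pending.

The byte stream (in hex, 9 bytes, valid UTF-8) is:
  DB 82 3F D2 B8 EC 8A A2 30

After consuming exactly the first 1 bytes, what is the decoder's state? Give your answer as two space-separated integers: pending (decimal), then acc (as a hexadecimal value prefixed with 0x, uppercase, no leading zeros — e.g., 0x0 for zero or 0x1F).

Answer: 1 0x1B

Derivation:
Byte[0]=DB: 2-byte lead. pending=1, acc=0x1B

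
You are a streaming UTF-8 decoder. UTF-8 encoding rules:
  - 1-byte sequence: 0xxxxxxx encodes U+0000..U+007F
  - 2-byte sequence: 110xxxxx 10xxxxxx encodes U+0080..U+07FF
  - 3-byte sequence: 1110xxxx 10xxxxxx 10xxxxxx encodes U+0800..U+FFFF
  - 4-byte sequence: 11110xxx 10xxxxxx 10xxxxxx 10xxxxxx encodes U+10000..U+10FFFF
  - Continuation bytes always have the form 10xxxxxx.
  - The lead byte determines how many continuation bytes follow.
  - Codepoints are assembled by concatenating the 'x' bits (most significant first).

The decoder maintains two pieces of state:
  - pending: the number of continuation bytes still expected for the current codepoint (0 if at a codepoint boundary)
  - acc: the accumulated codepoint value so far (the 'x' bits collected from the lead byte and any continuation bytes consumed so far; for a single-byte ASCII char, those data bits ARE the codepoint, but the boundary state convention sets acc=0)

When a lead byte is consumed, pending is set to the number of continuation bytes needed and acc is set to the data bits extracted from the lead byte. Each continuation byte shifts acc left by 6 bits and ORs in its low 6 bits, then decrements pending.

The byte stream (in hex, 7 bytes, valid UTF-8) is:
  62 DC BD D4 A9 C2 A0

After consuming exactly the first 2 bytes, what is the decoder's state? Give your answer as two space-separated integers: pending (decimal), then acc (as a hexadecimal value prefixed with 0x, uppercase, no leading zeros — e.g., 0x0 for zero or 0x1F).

Answer: 1 0x1C

Derivation:
Byte[0]=62: 1-byte. pending=0, acc=0x0
Byte[1]=DC: 2-byte lead. pending=1, acc=0x1C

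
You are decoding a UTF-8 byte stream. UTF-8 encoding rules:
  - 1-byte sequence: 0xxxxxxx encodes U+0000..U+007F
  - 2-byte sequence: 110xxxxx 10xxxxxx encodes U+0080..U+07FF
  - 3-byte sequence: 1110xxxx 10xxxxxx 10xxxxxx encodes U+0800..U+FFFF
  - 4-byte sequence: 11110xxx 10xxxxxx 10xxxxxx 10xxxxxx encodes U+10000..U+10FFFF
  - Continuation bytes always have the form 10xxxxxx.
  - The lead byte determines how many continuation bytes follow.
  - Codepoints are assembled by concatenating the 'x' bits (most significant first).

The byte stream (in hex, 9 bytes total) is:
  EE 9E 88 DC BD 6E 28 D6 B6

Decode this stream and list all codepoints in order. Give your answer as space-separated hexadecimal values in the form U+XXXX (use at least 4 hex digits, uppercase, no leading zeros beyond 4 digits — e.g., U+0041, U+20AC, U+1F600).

Byte[0]=EE: 3-byte lead, need 2 cont bytes. acc=0xE
Byte[1]=9E: continuation. acc=(acc<<6)|0x1E=0x39E
Byte[2]=88: continuation. acc=(acc<<6)|0x08=0xE788
Completed: cp=U+E788 (starts at byte 0)
Byte[3]=DC: 2-byte lead, need 1 cont bytes. acc=0x1C
Byte[4]=BD: continuation. acc=(acc<<6)|0x3D=0x73D
Completed: cp=U+073D (starts at byte 3)
Byte[5]=6E: 1-byte ASCII. cp=U+006E
Byte[6]=28: 1-byte ASCII. cp=U+0028
Byte[7]=D6: 2-byte lead, need 1 cont bytes. acc=0x16
Byte[8]=B6: continuation. acc=(acc<<6)|0x36=0x5B6
Completed: cp=U+05B6 (starts at byte 7)

Answer: U+E788 U+073D U+006E U+0028 U+05B6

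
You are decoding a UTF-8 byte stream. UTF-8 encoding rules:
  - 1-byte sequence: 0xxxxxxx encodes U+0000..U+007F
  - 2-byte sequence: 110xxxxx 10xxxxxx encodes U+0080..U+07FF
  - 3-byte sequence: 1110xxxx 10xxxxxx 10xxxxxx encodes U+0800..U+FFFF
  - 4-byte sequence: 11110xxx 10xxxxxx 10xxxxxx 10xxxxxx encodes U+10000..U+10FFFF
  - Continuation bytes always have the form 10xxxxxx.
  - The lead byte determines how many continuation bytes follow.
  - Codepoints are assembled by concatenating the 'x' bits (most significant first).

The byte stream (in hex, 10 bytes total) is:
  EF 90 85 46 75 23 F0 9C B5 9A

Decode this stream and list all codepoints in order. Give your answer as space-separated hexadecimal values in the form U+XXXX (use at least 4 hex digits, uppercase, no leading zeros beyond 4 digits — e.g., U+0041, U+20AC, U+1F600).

Byte[0]=EF: 3-byte lead, need 2 cont bytes. acc=0xF
Byte[1]=90: continuation. acc=(acc<<6)|0x10=0x3D0
Byte[2]=85: continuation. acc=(acc<<6)|0x05=0xF405
Completed: cp=U+F405 (starts at byte 0)
Byte[3]=46: 1-byte ASCII. cp=U+0046
Byte[4]=75: 1-byte ASCII. cp=U+0075
Byte[5]=23: 1-byte ASCII. cp=U+0023
Byte[6]=F0: 4-byte lead, need 3 cont bytes. acc=0x0
Byte[7]=9C: continuation. acc=(acc<<6)|0x1C=0x1C
Byte[8]=B5: continuation. acc=(acc<<6)|0x35=0x735
Byte[9]=9A: continuation. acc=(acc<<6)|0x1A=0x1CD5A
Completed: cp=U+1CD5A (starts at byte 6)

Answer: U+F405 U+0046 U+0075 U+0023 U+1CD5A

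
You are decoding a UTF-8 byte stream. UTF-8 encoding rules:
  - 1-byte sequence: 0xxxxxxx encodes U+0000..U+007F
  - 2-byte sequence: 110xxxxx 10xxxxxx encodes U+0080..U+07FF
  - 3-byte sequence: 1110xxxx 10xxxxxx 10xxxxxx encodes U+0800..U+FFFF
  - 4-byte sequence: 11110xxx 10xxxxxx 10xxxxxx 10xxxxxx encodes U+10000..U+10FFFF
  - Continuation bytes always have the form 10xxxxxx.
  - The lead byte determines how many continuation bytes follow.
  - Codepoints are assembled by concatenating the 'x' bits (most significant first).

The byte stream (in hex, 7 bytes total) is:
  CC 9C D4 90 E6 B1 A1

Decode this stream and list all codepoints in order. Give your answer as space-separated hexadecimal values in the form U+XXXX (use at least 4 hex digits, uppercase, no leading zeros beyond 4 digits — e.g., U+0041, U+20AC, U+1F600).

Byte[0]=CC: 2-byte lead, need 1 cont bytes. acc=0xC
Byte[1]=9C: continuation. acc=(acc<<6)|0x1C=0x31C
Completed: cp=U+031C (starts at byte 0)
Byte[2]=D4: 2-byte lead, need 1 cont bytes. acc=0x14
Byte[3]=90: continuation. acc=(acc<<6)|0x10=0x510
Completed: cp=U+0510 (starts at byte 2)
Byte[4]=E6: 3-byte lead, need 2 cont bytes. acc=0x6
Byte[5]=B1: continuation. acc=(acc<<6)|0x31=0x1B1
Byte[6]=A1: continuation. acc=(acc<<6)|0x21=0x6C61
Completed: cp=U+6C61 (starts at byte 4)

Answer: U+031C U+0510 U+6C61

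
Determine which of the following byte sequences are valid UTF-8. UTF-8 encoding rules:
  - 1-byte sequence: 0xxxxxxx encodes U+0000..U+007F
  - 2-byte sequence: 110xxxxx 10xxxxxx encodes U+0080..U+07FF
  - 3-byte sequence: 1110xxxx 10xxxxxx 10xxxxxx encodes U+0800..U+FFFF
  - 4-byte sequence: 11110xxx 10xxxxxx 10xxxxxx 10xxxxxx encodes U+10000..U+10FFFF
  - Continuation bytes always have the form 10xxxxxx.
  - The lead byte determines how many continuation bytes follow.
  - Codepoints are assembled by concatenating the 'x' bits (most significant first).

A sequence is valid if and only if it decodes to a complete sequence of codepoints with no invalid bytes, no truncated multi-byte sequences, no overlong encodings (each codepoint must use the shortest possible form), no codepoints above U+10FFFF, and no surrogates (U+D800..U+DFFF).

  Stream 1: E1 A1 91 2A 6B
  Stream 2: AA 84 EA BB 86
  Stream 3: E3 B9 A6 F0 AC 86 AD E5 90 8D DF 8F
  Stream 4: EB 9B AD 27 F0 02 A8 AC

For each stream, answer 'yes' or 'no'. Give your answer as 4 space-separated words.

Stream 1: decodes cleanly. VALID
Stream 2: error at byte offset 0. INVALID
Stream 3: decodes cleanly. VALID
Stream 4: error at byte offset 5. INVALID

Answer: yes no yes no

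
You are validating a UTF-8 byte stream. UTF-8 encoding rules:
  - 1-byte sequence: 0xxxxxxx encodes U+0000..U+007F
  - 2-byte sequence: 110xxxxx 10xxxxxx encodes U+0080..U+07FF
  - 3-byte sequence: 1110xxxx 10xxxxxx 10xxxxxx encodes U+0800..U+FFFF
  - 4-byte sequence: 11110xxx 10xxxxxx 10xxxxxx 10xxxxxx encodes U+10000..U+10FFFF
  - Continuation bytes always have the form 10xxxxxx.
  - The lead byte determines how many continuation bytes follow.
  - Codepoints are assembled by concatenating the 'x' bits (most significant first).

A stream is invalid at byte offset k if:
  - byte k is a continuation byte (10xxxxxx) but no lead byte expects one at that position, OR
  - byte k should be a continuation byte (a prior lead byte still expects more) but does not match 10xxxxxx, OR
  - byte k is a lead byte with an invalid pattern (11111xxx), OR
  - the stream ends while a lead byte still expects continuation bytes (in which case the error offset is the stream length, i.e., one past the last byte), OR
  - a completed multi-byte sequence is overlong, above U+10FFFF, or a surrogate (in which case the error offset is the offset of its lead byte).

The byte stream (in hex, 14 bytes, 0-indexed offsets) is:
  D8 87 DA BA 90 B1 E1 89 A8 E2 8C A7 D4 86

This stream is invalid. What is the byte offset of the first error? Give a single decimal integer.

Answer: 4

Derivation:
Byte[0]=D8: 2-byte lead, need 1 cont bytes. acc=0x18
Byte[1]=87: continuation. acc=(acc<<6)|0x07=0x607
Completed: cp=U+0607 (starts at byte 0)
Byte[2]=DA: 2-byte lead, need 1 cont bytes. acc=0x1A
Byte[3]=BA: continuation. acc=(acc<<6)|0x3A=0x6BA
Completed: cp=U+06BA (starts at byte 2)
Byte[4]=90: INVALID lead byte (not 0xxx/110x/1110/11110)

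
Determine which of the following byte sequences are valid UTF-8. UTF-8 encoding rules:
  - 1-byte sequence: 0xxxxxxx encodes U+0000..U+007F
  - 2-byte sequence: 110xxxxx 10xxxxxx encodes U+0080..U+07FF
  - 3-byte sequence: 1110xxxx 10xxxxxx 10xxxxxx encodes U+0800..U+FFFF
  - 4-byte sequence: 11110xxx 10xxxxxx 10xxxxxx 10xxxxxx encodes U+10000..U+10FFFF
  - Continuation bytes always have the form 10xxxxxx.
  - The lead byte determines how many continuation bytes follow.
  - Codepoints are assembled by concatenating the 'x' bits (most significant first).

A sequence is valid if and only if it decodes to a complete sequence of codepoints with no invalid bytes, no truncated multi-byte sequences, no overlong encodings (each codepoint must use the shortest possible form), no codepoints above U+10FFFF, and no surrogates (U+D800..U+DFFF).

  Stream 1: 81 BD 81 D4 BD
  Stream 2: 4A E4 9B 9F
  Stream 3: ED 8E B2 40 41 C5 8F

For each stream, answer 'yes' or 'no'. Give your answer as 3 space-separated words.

Stream 1: error at byte offset 0. INVALID
Stream 2: decodes cleanly. VALID
Stream 3: decodes cleanly. VALID

Answer: no yes yes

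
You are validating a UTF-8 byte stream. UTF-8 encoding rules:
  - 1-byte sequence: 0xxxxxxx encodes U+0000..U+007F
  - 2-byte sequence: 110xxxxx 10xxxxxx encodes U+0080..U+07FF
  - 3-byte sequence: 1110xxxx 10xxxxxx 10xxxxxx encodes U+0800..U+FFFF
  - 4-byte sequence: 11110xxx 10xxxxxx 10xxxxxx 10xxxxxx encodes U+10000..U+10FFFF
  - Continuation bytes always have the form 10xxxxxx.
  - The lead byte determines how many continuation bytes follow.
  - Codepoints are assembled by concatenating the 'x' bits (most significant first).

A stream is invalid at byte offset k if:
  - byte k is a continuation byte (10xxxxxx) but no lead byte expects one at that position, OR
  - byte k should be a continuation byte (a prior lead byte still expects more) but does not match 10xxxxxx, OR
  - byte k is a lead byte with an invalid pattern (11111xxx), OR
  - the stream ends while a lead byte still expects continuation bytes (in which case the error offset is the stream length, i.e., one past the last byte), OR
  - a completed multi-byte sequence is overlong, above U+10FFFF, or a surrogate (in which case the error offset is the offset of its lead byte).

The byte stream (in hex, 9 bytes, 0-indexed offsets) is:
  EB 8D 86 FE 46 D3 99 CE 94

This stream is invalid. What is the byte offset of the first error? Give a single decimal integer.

Byte[0]=EB: 3-byte lead, need 2 cont bytes. acc=0xB
Byte[1]=8D: continuation. acc=(acc<<6)|0x0D=0x2CD
Byte[2]=86: continuation. acc=(acc<<6)|0x06=0xB346
Completed: cp=U+B346 (starts at byte 0)
Byte[3]=FE: INVALID lead byte (not 0xxx/110x/1110/11110)

Answer: 3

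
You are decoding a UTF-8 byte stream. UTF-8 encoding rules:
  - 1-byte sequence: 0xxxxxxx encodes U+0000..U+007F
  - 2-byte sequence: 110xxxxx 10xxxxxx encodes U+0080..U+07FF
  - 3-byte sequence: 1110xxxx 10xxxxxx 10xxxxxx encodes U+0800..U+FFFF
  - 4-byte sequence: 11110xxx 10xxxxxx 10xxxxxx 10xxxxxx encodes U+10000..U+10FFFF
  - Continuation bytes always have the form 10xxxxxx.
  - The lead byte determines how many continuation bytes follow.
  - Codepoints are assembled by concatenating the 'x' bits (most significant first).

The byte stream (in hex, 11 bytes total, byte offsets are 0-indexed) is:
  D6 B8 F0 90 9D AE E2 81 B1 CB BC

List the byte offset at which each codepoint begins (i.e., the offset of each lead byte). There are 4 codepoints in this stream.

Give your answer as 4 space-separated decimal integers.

Answer: 0 2 6 9

Derivation:
Byte[0]=D6: 2-byte lead, need 1 cont bytes. acc=0x16
Byte[1]=B8: continuation. acc=(acc<<6)|0x38=0x5B8
Completed: cp=U+05B8 (starts at byte 0)
Byte[2]=F0: 4-byte lead, need 3 cont bytes. acc=0x0
Byte[3]=90: continuation. acc=(acc<<6)|0x10=0x10
Byte[4]=9D: continuation. acc=(acc<<6)|0x1D=0x41D
Byte[5]=AE: continuation. acc=(acc<<6)|0x2E=0x1076E
Completed: cp=U+1076E (starts at byte 2)
Byte[6]=E2: 3-byte lead, need 2 cont bytes. acc=0x2
Byte[7]=81: continuation. acc=(acc<<6)|0x01=0x81
Byte[8]=B1: continuation. acc=(acc<<6)|0x31=0x2071
Completed: cp=U+2071 (starts at byte 6)
Byte[9]=CB: 2-byte lead, need 1 cont bytes. acc=0xB
Byte[10]=BC: continuation. acc=(acc<<6)|0x3C=0x2FC
Completed: cp=U+02FC (starts at byte 9)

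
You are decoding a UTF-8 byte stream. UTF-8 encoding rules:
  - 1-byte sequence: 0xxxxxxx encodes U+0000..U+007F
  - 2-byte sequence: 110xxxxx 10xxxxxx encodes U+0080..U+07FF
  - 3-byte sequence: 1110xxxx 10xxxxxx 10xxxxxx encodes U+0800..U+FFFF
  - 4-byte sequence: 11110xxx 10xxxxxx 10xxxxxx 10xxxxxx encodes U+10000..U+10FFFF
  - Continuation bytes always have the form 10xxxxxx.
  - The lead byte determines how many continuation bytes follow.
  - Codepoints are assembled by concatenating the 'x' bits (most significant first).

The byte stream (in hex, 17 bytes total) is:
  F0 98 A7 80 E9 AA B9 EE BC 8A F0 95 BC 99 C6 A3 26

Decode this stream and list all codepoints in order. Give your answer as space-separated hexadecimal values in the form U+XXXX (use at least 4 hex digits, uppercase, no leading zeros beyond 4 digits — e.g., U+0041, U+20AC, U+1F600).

Answer: U+189C0 U+9AB9 U+EF0A U+15F19 U+01A3 U+0026

Derivation:
Byte[0]=F0: 4-byte lead, need 3 cont bytes. acc=0x0
Byte[1]=98: continuation. acc=(acc<<6)|0x18=0x18
Byte[2]=A7: continuation. acc=(acc<<6)|0x27=0x627
Byte[3]=80: continuation. acc=(acc<<6)|0x00=0x189C0
Completed: cp=U+189C0 (starts at byte 0)
Byte[4]=E9: 3-byte lead, need 2 cont bytes. acc=0x9
Byte[5]=AA: continuation. acc=(acc<<6)|0x2A=0x26A
Byte[6]=B9: continuation. acc=(acc<<6)|0x39=0x9AB9
Completed: cp=U+9AB9 (starts at byte 4)
Byte[7]=EE: 3-byte lead, need 2 cont bytes. acc=0xE
Byte[8]=BC: continuation. acc=(acc<<6)|0x3C=0x3BC
Byte[9]=8A: continuation. acc=(acc<<6)|0x0A=0xEF0A
Completed: cp=U+EF0A (starts at byte 7)
Byte[10]=F0: 4-byte lead, need 3 cont bytes. acc=0x0
Byte[11]=95: continuation. acc=(acc<<6)|0x15=0x15
Byte[12]=BC: continuation. acc=(acc<<6)|0x3C=0x57C
Byte[13]=99: continuation. acc=(acc<<6)|0x19=0x15F19
Completed: cp=U+15F19 (starts at byte 10)
Byte[14]=C6: 2-byte lead, need 1 cont bytes. acc=0x6
Byte[15]=A3: continuation. acc=(acc<<6)|0x23=0x1A3
Completed: cp=U+01A3 (starts at byte 14)
Byte[16]=26: 1-byte ASCII. cp=U+0026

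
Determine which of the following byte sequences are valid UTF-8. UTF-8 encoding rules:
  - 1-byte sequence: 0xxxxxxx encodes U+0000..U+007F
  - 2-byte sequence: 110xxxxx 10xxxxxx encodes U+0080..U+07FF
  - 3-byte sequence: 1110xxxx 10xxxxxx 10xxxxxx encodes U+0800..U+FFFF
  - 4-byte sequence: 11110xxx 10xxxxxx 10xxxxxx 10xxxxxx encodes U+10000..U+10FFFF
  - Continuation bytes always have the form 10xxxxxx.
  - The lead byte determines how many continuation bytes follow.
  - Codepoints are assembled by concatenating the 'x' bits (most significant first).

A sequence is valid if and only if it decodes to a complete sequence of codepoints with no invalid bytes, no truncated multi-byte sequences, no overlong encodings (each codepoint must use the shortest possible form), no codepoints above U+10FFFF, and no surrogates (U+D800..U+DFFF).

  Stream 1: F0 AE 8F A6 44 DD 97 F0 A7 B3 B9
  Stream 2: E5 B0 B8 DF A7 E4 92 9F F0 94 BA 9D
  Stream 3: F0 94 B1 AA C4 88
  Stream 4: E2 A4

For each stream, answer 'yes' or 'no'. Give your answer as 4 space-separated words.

Stream 1: decodes cleanly. VALID
Stream 2: decodes cleanly. VALID
Stream 3: decodes cleanly. VALID
Stream 4: error at byte offset 2. INVALID

Answer: yes yes yes no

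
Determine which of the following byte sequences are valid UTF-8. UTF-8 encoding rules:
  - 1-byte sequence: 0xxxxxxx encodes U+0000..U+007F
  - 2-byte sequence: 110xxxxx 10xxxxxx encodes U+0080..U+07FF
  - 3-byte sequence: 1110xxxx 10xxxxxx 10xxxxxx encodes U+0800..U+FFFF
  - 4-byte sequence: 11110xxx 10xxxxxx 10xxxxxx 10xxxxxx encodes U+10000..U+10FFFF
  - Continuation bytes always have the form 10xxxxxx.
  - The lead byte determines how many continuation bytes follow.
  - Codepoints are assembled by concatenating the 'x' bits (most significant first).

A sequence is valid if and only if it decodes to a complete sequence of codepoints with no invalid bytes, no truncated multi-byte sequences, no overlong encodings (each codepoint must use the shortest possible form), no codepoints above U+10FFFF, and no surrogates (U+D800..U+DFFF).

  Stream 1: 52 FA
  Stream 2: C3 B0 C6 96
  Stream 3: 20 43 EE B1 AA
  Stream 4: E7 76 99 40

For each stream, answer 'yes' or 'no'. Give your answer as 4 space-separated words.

Stream 1: error at byte offset 1. INVALID
Stream 2: decodes cleanly. VALID
Stream 3: decodes cleanly. VALID
Stream 4: error at byte offset 1. INVALID

Answer: no yes yes no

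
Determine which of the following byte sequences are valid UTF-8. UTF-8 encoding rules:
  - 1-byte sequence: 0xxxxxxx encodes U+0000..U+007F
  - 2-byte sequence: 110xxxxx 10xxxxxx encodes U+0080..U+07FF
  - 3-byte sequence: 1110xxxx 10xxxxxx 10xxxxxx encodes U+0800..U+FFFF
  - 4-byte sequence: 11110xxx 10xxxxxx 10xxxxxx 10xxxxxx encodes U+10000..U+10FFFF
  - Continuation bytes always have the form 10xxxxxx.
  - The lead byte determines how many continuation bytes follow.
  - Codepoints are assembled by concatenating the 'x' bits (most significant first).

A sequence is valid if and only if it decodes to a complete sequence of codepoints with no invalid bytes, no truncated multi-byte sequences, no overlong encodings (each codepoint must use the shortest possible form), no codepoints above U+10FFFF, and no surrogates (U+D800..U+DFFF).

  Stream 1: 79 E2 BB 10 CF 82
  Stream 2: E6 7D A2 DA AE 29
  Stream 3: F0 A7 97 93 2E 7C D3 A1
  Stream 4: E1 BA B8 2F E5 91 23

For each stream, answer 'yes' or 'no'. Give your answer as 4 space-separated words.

Answer: no no yes no

Derivation:
Stream 1: error at byte offset 3. INVALID
Stream 2: error at byte offset 1. INVALID
Stream 3: decodes cleanly. VALID
Stream 4: error at byte offset 6. INVALID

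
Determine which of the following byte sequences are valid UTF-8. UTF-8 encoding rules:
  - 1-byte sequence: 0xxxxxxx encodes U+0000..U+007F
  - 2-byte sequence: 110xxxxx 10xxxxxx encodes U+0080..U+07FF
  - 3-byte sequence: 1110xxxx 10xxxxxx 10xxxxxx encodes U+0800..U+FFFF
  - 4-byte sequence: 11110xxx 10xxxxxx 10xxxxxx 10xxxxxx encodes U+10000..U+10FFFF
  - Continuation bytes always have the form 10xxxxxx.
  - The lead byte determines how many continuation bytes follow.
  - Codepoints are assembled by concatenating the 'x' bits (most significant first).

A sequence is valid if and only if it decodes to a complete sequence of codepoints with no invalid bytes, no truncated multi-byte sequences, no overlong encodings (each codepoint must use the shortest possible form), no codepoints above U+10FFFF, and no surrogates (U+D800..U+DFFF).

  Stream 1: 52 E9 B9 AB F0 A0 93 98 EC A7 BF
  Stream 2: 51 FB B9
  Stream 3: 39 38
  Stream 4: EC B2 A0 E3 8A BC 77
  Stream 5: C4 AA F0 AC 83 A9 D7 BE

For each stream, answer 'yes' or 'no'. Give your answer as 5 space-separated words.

Stream 1: decodes cleanly. VALID
Stream 2: error at byte offset 1. INVALID
Stream 3: decodes cleanly. VALID
Stream 4: decodes cleanly. VALID
Stream 5: decodes cleanly. VALID

Answer: yes no yes yes yes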